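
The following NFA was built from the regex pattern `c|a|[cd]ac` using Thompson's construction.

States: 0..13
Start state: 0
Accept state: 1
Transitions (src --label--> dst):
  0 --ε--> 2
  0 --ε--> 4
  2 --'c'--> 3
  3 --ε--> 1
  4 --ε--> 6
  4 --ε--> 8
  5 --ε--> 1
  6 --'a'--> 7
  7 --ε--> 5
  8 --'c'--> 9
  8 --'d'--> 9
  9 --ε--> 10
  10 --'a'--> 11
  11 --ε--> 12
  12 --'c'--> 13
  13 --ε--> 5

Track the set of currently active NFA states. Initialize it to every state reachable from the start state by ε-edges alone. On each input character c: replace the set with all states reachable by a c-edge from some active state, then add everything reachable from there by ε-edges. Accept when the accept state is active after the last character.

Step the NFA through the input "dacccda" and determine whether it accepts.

S₀ = ε-closure({0}) = {0,2,4,6,8}
'd' @ 1: {9,10}
'a' @ 2: {11,12}
'c' @ 3: {1,5,13}  (accept∈set)
'c' @ 4: {}  — no active states
rest 'cda' ignored (set empty)
final: {}; accept 1 not in set

Answer: REJECT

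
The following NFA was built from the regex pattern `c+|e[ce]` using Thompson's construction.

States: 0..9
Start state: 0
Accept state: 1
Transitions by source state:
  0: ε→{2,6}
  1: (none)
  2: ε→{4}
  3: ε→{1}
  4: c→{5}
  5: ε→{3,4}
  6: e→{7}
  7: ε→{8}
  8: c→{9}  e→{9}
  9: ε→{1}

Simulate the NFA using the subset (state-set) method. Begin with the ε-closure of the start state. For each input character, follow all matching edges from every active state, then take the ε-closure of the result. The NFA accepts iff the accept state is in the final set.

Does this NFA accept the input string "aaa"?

initial (ε-close {0}): {0,2,4,6}
'a' @ 1: {}  — state set empty
rest 'aa' ignored (set empty)
end set {} — state 1 not in

Answer: REJECT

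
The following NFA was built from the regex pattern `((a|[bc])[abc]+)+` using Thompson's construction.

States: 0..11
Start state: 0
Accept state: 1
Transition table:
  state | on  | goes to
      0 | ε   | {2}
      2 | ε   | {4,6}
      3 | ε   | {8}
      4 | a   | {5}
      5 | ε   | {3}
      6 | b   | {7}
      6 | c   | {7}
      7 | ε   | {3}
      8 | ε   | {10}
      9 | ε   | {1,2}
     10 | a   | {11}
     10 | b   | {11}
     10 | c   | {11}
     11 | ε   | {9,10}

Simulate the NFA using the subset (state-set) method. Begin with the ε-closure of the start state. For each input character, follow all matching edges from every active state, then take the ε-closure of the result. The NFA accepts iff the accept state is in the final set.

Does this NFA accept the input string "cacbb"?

Answer: ACCEPT

Trace:
initial (ε-close {0}): {0,2,4,6}
'c' @ 1: {3,7,8,10}
'a' @ 2: {1,2,4,6,9,10,11}  (accept∈set)
'c' @ 3: {1,2,3,4,6,7,8,9,10,11}  (accept∈set)
'b' @ 4: {1,2,3,4,6,7,8,9,10,11}  (accept∈set)
'b' @ 5: {1,2,3,4,6,7,8,9,10,11}  (accept∈set)
after full input: {1,2,3,4,6,7,8,9,10,11}  (accept=1 in)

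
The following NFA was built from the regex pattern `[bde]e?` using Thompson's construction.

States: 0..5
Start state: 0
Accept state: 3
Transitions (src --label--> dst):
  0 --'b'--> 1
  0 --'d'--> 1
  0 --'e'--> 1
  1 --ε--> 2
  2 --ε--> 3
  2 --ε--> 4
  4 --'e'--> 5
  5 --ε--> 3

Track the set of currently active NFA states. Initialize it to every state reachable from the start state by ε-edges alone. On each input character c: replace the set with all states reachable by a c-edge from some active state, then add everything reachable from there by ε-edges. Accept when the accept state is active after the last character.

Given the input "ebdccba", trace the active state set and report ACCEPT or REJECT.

Answer: REJECT

Derivation:
S₀ = ε-closure({0}) = {0}
'e' @ 1: {1,2,3,4}  (accept∈set)
'b' @ 2: {}  — dead — no transitions
rest 'dccba' ignored (set empty)
end set {} — state 3 not in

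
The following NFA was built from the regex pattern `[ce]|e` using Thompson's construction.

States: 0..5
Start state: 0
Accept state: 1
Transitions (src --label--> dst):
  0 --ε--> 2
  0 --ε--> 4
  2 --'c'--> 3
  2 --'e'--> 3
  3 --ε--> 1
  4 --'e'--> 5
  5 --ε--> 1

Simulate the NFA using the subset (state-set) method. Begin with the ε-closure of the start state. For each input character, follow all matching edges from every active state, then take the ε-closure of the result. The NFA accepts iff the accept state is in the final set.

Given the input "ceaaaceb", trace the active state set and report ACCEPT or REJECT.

Answer: REJECT

Steps:
start: ε-closure({0}) = {0,2,4}
'c' @ 1: {1,3}  (accept∈set)
'e' @ 2: {}  — dead — no transitions
rest 'aaaceb' ignored (set empty)
end set {} — state 1 not in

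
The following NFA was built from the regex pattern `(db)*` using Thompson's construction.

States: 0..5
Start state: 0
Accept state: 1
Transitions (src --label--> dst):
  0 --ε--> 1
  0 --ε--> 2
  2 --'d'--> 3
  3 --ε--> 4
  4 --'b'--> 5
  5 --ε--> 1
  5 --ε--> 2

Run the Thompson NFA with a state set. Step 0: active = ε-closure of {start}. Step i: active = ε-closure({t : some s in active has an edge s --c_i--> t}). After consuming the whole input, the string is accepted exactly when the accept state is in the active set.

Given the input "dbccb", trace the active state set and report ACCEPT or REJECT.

Answer: REJECT

Trace:
initial (ε-close {0}): {0,1,2}
'd' @ 1: {3,4}
'b' @ 2: {1,2,5}  [accepting]
'c' @ 3: {}  — no active states
rest 'cb' ignored (set empty)
final: {}; accept 1 not in set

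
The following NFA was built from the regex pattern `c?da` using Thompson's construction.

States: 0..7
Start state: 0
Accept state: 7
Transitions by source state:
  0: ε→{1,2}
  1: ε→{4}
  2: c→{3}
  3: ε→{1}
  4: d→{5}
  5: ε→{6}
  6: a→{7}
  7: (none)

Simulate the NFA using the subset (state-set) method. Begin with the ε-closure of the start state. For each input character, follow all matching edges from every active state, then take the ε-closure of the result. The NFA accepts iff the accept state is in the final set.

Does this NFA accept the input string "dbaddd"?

S₀ = ε-closure({0}) = {0,1,2,4}
'd' @ 1: {5,6}
'b' @ 2: {}  — dead — no transitions
rest 'addd' ignored (set empty)
final: {}; accept 7 not in set

Answer: REJECT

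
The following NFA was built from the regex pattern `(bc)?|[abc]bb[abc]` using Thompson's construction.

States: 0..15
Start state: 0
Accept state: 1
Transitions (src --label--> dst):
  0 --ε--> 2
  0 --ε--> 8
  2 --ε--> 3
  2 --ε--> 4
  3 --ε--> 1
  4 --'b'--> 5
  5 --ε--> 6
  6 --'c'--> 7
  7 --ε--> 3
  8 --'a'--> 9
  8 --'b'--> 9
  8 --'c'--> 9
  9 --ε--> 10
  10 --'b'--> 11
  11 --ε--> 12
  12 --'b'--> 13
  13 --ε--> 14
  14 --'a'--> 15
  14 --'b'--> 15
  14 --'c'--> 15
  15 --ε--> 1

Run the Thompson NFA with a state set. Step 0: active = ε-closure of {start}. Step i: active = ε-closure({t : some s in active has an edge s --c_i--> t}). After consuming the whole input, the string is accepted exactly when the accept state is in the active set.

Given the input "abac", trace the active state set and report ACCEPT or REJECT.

start: ε-closure({0}) = {0,1,2,3,4,8}
'a' @ 1: {9,10}
'b' @ 2: {11,12}
'a' @ 3: {}  — dead — no transitions
rest 'c' ignored (set empty)
final: {}; accept 1 not in set

Answer: REJECT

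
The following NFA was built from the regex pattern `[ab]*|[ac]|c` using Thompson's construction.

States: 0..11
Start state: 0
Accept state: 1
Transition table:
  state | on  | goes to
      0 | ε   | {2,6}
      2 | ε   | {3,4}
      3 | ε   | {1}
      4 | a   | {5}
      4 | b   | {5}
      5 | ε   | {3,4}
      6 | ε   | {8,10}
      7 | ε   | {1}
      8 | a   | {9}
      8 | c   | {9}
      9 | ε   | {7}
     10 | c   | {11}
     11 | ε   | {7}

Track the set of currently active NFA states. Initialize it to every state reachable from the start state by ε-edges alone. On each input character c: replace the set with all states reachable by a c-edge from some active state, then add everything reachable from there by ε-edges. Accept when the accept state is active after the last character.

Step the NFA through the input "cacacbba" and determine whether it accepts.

Answer: REJECT

Trace:
initial (ε-close {0}): {0,1,2,3,4,6,8,10}
'c' @ 1: {1,7,9,11}  ✓accept
'a' @ 2: {}  — state set empty
rest 'cacbba' ignored (set empty)
end set {} — state 1 not in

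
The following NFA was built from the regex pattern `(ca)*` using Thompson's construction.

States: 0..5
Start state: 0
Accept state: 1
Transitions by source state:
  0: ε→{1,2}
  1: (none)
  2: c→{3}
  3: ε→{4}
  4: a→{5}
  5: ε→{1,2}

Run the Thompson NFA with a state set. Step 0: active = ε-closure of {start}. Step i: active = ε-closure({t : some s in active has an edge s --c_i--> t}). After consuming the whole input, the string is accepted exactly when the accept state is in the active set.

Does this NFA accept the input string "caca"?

initial (ε-close {0}): {0,1,2}
'c' @ 1: {3,4}
'a' @ 2: {1,2,5}  [accepting]
'c' @ 3: {3,4}
'a' @ 4: {1,2,5}  [accepting]
final: {1,2,5}; accept 1 in set

Answer: ACCEPT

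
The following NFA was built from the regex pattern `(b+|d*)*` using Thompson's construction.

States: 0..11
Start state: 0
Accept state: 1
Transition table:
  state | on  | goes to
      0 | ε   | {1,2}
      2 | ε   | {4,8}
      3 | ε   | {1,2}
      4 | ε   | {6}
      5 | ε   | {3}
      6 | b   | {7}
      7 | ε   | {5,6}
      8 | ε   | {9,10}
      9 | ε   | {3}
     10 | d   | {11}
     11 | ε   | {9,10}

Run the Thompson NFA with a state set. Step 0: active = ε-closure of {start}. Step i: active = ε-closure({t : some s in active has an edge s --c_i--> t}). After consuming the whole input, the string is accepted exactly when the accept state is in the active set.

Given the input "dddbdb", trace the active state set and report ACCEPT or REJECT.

S₀ = ε-closure({0}) = {0,1,2,3,4,6,8,9,10}
'd' @ 1: {1,2,3,4,6,8,9,10,11}  (accept∈set)
'd' @ 2: {1,2,3,4,6,8,9,10,11}  (accept∈set)
'd' @ 3: {1,2,3,4,6,8,9,10,11}  (accept∈set)
'b' @ 4: {1,2,3,4,5,6,7,8,9,10}  (accept∈set)
'd' @ 5: {1,2,3,4,6,8,9,10,11}  (accept∈set)
'b' @ 6: {1,2,3,4,5,6,7,8,9,10}  (accept∈set)
end set {1,2,3,4,5,6,7,8,9,10} — state 1 in

Answer: ACCEPT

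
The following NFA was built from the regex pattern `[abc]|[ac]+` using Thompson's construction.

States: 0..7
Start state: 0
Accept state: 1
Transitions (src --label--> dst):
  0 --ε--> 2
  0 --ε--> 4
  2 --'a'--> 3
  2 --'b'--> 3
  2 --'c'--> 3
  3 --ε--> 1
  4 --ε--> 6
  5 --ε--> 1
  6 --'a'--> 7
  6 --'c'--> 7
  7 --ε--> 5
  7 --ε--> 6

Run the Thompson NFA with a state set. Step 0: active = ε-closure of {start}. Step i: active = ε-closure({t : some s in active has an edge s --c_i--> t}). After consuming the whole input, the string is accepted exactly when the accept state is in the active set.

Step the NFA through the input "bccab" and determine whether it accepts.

S₀ = ε-closure({0}) = {0,2,4,6}
'b' @ 1: {1,3}  (accept∈set)
'c' @ 2: {}  — dead — no transitions
rest 'cab' ignored (set empty)
end set {} — state 1 not in

Answer: REJECT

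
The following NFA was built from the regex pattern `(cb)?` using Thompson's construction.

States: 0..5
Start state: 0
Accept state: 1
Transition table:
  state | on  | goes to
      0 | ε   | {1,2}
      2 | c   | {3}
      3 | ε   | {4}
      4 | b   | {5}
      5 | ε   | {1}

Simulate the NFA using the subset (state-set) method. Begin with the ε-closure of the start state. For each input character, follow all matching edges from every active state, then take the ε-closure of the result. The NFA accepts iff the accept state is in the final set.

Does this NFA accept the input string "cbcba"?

Answer: REJECT

Derivation:
initial (ε-close {0}): {0,1,2}
'c' @ 1: {3,4}
'b' @ 2: {1,5}  [accepting]
'c' @ 3: {}  — dead — no transitions
rest 'ba' ignored (set empty)
final: {}; accept 1 not in set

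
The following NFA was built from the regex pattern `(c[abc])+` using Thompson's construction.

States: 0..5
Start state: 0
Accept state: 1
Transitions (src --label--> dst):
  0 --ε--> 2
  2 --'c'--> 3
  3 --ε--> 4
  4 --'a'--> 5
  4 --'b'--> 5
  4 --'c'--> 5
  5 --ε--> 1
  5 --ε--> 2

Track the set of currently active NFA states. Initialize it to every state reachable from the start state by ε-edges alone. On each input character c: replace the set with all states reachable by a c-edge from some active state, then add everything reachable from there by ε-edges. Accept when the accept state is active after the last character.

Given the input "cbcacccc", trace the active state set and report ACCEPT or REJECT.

initial (ε-close {0}): {0,2}
'c' @ 1: {3,4}
'b' @ 2: {1,2,5}  (accept∈set)
'c' @ 3: {3,4}
'a' @ 4: {1,2,5}  (accept∈set)
'c' @ 5: {3,4}
'c' @ 6: {1,2,5}  (accept∈set)
'c' @ 7: {3,4}
'c' @ 8: {1,2,5}  (accept∈set)
final: {1,2,5}; accept 1 in set

Answer: ACCEPT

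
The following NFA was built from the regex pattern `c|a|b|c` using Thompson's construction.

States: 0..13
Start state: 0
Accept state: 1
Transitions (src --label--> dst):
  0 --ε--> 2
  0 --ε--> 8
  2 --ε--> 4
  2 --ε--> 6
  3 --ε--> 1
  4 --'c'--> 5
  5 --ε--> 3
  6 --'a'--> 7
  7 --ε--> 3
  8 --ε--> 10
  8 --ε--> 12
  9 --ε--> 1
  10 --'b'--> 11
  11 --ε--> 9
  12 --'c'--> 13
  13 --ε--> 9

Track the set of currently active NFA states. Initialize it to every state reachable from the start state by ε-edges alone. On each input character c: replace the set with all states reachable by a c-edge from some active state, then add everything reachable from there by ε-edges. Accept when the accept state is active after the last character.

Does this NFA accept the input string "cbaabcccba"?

S₀ = ε-closure({0}) = {0,2,4,6,8,10,12}
'c' @ 1: {1,3,5,9,13}  [accepting]
'b' @ 2: {}  — no active states
rest 'aabcccba' ignored (set empty)
after full input: {}  (accept=1 not in)

Answer: REJECT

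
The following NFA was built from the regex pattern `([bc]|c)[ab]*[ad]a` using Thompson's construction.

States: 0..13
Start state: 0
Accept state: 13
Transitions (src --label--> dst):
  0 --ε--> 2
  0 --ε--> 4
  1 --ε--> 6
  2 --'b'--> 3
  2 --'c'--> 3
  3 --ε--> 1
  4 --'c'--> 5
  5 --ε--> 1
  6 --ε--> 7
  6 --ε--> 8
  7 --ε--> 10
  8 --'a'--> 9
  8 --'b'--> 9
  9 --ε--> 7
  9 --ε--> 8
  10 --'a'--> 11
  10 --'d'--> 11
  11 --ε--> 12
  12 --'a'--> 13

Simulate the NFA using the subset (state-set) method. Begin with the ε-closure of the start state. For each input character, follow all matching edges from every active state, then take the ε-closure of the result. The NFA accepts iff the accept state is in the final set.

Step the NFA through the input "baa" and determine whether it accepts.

start: ε-closure({0}) = {0,2,4}
'b' @ 1: {1,3,6,7,8,10}
'a' @ 2: {7,8,9,10,11,12}
'a' @ 3: {7,8,9,10,11,12,13}  ✓accept
after full input: {7,8,9,10,11,12,13}  (accept=13 in)

Answer: ACCEPT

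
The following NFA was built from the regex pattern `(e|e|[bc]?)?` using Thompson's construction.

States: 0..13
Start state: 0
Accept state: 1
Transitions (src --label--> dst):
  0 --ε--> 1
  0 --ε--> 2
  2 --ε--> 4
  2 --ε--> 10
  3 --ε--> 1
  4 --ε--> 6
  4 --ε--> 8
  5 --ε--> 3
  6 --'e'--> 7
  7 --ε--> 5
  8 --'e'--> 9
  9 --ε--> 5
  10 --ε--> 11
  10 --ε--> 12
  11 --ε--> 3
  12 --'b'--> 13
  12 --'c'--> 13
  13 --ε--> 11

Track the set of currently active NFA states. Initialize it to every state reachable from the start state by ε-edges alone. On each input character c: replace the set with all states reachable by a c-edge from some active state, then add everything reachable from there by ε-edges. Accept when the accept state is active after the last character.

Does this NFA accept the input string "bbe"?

start: ε-closure({0}) = {0,1,2,3,4,6,8,10,11,12}
'b' @ 1: {1,3,11,13}  (accept∈set)
'b' @ 2: {}  — state set empty
rest 'e' ignored (set empty)
after full input: {}  (accept=1 not in)

Answer: REJECT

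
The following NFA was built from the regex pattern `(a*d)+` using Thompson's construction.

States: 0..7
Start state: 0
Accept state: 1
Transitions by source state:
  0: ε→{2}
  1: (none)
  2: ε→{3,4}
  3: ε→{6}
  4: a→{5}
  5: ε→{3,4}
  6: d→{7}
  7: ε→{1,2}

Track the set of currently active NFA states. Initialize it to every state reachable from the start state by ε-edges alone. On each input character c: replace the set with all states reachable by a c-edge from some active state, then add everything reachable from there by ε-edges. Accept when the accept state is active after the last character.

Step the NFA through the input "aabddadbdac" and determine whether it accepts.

start: ε-closure({0}) = {0,2,3,4,6}
'a' @ 1: {3,4,5,6}
'a' @ 2: {3,4,5,6}
'b' @ 3: {}  — no active states
rest 'ddadbdac' ignored (set empty)
after full input: {}  (accept=1 not in)

Answer: REJECT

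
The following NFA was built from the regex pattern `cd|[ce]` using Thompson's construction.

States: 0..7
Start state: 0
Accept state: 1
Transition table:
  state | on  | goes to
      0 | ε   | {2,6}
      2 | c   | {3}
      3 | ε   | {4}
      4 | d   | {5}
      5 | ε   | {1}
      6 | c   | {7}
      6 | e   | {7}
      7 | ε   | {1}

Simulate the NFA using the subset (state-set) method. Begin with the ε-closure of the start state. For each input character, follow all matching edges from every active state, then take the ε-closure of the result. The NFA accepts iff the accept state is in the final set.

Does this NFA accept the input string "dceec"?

Answer: REJECT

Steps:
start: ε-closure({0}) = {0,2,6}
'd' @ 1: {}  — no active states
rest 'ceec' ignored (set empty)
after full input: {}  (accept=1 not in)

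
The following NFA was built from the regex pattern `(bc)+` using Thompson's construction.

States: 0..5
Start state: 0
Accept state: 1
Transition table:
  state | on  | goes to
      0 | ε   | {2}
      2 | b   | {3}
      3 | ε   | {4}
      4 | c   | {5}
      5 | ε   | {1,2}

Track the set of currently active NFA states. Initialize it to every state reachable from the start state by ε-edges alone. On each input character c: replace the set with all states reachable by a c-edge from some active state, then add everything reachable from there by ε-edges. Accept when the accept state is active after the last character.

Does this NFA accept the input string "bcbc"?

Answer: ACCEPT

Derivation:
start: ε-closure({0}) = {0,2}
'b' @ 1: {3,4}
'c' @ 2: {1,2,5}  [accepting]
'b' @ 3: {3,4}
'c' @ 4: {1,2,5}  [accepting]
end set {1,2,5} — state 1 in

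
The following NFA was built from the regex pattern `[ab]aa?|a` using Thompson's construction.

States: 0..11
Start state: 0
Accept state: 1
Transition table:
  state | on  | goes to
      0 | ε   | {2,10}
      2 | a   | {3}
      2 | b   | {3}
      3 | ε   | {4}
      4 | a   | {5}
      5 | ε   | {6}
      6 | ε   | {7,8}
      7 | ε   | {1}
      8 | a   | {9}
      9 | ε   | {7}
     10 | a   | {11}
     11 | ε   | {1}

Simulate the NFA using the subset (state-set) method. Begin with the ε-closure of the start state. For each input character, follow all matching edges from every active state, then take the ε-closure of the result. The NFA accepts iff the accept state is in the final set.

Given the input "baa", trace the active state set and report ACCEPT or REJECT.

Answer: ACCEPT

Derivation:
start: ε-closure({0}) = {0,2,10}
'b' @ 1: {3,4}
'a' @ 2: {1,5,6,7,8}  ✓accept
'a' @ 3: {1,7,9}  ✓accept
after full input: {1,7,9}  (accept=1 in)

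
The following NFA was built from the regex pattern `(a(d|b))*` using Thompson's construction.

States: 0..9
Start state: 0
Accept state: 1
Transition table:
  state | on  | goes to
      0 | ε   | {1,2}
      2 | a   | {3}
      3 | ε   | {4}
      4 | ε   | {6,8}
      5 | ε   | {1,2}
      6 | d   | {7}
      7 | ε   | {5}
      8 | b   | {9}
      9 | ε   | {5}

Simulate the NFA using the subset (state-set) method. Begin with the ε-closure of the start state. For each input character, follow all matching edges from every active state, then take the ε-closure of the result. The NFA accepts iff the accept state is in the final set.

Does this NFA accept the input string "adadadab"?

start: ε-closure({0}) = {0,1,2}
'a' @ 1: {3,4,6,8}
'd' @ 2: {1,2,5,7}  ✓accept
'a' @ 3: {3,4,6,8}
'd' @ 4: {1,2,5,7}  ✓accept
'a' @ 5: {3,4,6,8}
'd' @ 6: {1,2,5,7}  ✓accept
'a' @ 7: {3,4,6,8}
'b' @ 8: {1,2,5,9}  ✓accept
end set {1,2,5,9} — state 1 in

Answer: ACCEPT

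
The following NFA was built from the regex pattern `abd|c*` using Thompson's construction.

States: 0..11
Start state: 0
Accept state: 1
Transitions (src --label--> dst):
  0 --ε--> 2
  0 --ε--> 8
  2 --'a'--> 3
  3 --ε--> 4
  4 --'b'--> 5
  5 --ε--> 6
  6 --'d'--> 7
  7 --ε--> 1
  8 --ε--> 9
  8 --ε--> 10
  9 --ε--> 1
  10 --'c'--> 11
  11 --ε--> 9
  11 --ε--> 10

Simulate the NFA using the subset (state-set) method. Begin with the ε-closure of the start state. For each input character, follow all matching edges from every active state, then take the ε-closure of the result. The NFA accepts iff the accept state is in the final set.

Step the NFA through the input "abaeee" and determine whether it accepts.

Answer: REJECT

Derivation:
S₀ = ε-closure({0}) = {0,1,2,8,9,10}
'a' @ 1: {3,4}
'b' @ 2: {5,6}
'a' @ 3: {}  — state set empty
rest 'eee' ignored (set empty)
after full input: {}  (accept=1 not in)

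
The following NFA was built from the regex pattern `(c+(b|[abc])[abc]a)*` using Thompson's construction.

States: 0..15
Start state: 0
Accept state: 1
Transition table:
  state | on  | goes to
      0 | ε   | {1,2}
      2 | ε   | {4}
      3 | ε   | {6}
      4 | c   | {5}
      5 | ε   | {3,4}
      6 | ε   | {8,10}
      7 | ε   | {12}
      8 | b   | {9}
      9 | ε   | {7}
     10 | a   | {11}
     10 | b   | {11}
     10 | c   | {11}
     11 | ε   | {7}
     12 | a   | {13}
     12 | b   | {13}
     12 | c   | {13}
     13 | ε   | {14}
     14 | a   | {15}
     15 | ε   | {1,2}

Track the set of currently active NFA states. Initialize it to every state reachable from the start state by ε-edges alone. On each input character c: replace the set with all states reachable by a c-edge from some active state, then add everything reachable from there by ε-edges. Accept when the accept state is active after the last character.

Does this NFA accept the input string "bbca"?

Answer: REJECT

Trace:
S₀ = ε-closure({0}) = {0,1,2,4}
'b' @ 1: {}  — state set empty
rest 'bca' ignored (set empty)
after full input: {}  (accept=1 not in)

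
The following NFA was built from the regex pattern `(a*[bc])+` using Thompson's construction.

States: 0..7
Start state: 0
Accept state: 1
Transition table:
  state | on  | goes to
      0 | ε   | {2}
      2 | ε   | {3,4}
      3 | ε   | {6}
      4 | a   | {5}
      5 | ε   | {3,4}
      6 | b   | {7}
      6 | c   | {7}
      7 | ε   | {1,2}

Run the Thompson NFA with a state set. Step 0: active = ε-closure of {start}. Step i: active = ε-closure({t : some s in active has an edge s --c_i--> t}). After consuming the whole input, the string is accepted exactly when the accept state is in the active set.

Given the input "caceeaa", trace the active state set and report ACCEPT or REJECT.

Answer: REJECT

Steps:
start: ε-closure({0}) = {0,2,3,4,6}
'c' @ 1: {1,2,3,4,6,7}  ✓accept
'a' @ 2: {3,4,5,6}
'c' @ 3: {1,2,3,4,6,7}  ✓accept
'e' @ 4: {}  — dead — no transitions
rest 'eaa' ignored (set empty)
after full input: {}  (accept=1 not in)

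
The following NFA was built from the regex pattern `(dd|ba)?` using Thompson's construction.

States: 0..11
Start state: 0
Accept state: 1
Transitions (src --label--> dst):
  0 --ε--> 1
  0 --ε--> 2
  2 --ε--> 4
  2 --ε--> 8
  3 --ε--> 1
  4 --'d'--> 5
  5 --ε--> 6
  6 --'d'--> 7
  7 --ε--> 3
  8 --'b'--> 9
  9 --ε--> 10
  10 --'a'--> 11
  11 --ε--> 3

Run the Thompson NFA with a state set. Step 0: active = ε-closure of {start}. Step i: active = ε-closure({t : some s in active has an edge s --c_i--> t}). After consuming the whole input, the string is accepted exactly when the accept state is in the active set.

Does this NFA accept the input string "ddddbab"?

initial (ε-close {0}): {0,1,2,4,8}
'd' @ 1: {5,6}
'd' @ 2: {1,3,7}  ✓accept
'd' @ 3: {}  — no active states
rest 'dbab' ignored (set empty)
end set {} — state 1 not in

Answer: REJECT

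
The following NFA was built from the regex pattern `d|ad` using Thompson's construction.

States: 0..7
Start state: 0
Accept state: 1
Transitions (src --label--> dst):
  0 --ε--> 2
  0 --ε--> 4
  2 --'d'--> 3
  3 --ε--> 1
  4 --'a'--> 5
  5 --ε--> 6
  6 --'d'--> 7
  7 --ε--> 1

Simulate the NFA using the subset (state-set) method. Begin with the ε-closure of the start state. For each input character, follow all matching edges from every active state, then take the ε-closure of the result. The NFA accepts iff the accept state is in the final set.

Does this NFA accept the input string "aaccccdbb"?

S₀ = ε-closure({0}) = {0,2,4}
'a' @ 1: {5,6}
'a' @ 2: {}  — dead — no transitions
rest 'ccccdbb' ignored (set empty)
final: {}; accept 1 not in set

Answer: REJECT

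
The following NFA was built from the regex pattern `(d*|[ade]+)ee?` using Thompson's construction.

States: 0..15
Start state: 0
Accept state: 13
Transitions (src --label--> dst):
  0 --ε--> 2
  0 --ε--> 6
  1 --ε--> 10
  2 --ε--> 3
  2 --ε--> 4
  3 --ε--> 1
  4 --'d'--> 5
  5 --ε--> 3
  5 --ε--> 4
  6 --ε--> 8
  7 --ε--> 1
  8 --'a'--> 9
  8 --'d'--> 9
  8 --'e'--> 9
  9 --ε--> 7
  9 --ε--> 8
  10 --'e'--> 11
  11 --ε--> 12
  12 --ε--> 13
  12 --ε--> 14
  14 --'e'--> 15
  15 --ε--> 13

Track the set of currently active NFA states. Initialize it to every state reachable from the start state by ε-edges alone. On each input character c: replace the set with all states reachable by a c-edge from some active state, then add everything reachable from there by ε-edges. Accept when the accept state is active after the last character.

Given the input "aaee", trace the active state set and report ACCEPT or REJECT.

Answer: ACCEPT

Steps:
initial (ε-close {0}): {0,1,2,3,4,6,8,10}
'a' @ 1: {1,7,8,9,10}
'a' @ 2: {1,7,8,9,10}
'e' @ 3: {1,7,8,9,10,11,12,13,14}  [accepting]
'e' @ 4: {1,7,8,9,10,11,12,13,14,15}  [accepting]
after full input: {1,7,8,9,10,11,12,13,14,15}  (accept=13 in)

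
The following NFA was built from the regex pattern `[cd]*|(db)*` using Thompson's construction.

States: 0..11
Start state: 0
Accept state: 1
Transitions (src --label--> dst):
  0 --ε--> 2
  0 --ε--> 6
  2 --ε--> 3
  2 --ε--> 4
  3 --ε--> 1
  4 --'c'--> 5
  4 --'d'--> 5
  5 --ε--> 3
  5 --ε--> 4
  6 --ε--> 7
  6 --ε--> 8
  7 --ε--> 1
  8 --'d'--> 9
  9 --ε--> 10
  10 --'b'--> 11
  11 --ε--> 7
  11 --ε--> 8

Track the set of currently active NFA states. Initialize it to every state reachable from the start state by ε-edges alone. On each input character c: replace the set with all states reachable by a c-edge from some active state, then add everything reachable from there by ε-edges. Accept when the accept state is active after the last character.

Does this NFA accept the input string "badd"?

S₀ = ε-closure({0}) = {0,1,2,3,4,6,7,8}
'b' @ 1: {}  — dead — no transitions
rest 'add' ignored (set empty)
end set {} — state 1 not in

Answer: REJECT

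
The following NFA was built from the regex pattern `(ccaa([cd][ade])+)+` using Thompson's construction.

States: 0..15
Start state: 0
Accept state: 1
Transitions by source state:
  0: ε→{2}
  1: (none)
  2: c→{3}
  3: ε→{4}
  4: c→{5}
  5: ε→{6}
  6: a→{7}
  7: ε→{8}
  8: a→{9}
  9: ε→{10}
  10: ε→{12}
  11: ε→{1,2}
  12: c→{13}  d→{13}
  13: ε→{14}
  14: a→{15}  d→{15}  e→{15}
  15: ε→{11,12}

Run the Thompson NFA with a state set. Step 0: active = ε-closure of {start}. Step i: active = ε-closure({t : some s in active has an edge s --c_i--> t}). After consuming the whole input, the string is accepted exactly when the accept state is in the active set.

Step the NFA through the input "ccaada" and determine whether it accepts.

Answer: ACCEPT

Steps:
start: ε-closure({0}) = {0,2}
'c' @ 1: {3,4}
'c' @ 2: {5,6}
'a' @ 3: {7,8}
'a' @ 4: {9,10,12}
'd' @ 5: {13,14}
'a' @ 6: {1,2,11,12,15}  [accepting]
after full input: {1,2,11,12,15}  (accept=1 in)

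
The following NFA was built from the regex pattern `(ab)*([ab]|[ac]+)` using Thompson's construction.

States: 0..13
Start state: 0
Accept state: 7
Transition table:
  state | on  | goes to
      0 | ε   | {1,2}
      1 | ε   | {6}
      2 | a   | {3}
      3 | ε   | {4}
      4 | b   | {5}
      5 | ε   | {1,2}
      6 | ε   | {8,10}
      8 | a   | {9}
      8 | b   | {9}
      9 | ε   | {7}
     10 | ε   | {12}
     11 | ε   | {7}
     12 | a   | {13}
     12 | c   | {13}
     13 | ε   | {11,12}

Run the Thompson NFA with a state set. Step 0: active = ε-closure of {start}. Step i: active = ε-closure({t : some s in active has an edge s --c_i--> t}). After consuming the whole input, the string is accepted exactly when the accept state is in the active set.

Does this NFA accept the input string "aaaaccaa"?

Answer: ACCEPT

Trace:
S₀ = ε-closure({0}) = {0,1,2,6,8,10,12}
'a' @ 1: {3,4,7,9,11,12,13}  ✓accept
'a' @ 2: {7,11,12,13}  ✓accept
'a' @ 3: {7,11,12,13}  ✓accept
'a' @ 4: {7,11,12,13}  ✓accept
'c' @ 5: {7,11,12,13}  ✓accept
'c' @ 6: {7,11,12,13}  ✓accept
'a' @ 7: {7,11,12,13}  ✓accept
'a' @ 8: {7,11,12,13}  ✓accept
final: {7,11,12,13}; accept 7 in set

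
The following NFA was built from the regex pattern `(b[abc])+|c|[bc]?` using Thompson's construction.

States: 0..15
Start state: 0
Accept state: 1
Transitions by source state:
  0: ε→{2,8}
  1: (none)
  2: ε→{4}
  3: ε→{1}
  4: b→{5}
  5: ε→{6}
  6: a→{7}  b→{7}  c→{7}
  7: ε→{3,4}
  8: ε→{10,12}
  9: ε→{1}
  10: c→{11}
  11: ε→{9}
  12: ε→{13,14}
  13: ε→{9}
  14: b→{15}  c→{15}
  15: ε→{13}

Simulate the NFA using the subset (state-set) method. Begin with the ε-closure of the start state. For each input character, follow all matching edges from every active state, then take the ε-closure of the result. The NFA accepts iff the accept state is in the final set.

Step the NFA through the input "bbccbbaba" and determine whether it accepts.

Answer: REJECT

Trace:
initial (ε-close {0}): {0,1,2,4,8,9,10,12,13,14}
'b' @ 1: {1,5,6,9,13,15}  ✓accept
'b' @ 2: {1,3,4,7}  ✓accept
'c' @ 3: {}  — dead — no transitions
rest 'cbbaba' ignored (set empty)
end set {} — state 1 not in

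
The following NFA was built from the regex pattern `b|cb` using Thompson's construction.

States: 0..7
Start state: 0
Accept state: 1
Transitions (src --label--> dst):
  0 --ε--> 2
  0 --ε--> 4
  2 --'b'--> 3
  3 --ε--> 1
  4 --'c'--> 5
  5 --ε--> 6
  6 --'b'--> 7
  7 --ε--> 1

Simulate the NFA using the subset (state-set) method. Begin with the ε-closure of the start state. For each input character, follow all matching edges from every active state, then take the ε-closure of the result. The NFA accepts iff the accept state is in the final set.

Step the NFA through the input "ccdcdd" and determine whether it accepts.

Answer: REJECT

Derivation:
initial (ε-close {0}): {0,2,4}
'c' @ 1: {5,6}
'c' @ 2: {}  — no active states
rest 'dcdd' ignored (set empty)
after full input: {}  (accept=1 not in)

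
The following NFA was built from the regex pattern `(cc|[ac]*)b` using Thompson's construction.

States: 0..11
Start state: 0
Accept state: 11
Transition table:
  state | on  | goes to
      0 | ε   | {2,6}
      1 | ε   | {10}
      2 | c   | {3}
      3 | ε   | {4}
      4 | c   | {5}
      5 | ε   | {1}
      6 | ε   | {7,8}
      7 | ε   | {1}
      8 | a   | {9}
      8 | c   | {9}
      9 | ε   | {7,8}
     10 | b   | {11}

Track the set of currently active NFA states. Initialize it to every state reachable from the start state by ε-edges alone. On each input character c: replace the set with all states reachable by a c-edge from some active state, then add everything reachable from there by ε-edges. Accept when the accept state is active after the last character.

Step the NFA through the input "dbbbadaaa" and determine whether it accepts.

initial (ε-close {0}): {0,1,2,6,7,8,10}
'd' @ 1: {}  — no active states
rest 'bbbadaaa' ignored (set empty)
after full input: {}  (accept=11 not in)

Answer: REJECT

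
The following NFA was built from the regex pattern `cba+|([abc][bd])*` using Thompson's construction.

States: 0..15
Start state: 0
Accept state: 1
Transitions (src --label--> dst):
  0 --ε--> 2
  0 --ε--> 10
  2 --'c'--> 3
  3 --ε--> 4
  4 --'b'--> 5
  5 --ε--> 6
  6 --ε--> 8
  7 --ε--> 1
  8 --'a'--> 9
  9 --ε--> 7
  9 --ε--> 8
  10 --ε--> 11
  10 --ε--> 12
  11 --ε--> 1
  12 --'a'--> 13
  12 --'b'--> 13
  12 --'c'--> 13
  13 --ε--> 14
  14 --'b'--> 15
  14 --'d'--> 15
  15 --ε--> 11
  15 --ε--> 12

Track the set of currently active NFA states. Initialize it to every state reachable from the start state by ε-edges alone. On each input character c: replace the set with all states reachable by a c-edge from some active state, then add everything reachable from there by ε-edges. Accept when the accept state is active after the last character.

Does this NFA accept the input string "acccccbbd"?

initial (ε-close {0}): {0,1,2,10,11,12}
'a' @ 1: {13,14}
'c' @ 2: {}  — no active states
rest 'ccccbbd' ignored (set empty)
end set {} — state 1 not in

Answer: REJECT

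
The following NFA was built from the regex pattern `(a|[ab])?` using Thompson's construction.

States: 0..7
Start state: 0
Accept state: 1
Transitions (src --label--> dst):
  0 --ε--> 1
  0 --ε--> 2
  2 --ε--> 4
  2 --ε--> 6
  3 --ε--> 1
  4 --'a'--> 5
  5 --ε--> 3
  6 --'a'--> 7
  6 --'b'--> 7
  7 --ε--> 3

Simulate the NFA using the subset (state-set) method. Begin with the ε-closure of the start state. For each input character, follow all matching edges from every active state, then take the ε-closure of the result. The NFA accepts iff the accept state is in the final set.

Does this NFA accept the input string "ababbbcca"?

S₀ = ε-closure({0}) = {0,1,2,4,6}
'a' @ 1: {1,3,5,7}  ✓accept
'b' @ 2: {}  — no active states
rest 'abbbcca' ignored (set empty)
after full input: {}  (accept=1 not in)

Answer: REJECT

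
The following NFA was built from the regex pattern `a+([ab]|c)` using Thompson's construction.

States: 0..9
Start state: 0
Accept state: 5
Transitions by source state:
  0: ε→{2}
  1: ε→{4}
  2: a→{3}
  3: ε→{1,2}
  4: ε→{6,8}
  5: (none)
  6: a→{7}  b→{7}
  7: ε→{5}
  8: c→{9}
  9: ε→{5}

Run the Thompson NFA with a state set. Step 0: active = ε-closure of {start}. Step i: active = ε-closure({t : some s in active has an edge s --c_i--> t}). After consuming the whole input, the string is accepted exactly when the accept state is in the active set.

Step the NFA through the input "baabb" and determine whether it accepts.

S₀ = ε-closure({0}) = {0,2}
'b' @ 1: {}  — dead — no transitions
rest 'aabb' ignored (set empty)
final: {}; accept 5 not in set

Answer: REJECT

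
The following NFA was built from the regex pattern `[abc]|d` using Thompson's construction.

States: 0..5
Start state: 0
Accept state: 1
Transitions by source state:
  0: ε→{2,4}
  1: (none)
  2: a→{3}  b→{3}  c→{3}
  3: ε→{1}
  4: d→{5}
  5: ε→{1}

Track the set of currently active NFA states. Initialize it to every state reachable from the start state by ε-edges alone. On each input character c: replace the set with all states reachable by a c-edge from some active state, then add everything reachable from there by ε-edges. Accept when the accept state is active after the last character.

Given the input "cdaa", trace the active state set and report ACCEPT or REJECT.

Answer: REJECT

Derivation:
start: ε-closure({0}) = {0,2,4}
'c' @ 1: {1,3}  (accept∈set)
'd' @ 2: {}  — dead — no transitions
rest 'aa' ignored (set empty)
final: {}; accept 1 not in set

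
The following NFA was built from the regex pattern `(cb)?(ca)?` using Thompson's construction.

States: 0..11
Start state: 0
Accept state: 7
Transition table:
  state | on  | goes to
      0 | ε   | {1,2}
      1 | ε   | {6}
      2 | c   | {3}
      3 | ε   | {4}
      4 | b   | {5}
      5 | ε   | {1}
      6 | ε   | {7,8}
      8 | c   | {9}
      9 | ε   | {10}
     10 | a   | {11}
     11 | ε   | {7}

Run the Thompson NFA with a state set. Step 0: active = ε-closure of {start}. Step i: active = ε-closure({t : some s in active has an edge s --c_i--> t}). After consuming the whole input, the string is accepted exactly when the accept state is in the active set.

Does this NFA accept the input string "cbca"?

Answer: ACCEPT

Trace:
start: ε-closure({0}) = {0,1,2,6,7,8}
'c' @ 1: {3,4,9,10}
'b' @ 2: {1,5,6,7,8}  (accept∈set)
'c' @ 3: {9,10}
'a' @ 4: {7,11}  (accept∈set)
after full input: {7,11}  (accept=7 in)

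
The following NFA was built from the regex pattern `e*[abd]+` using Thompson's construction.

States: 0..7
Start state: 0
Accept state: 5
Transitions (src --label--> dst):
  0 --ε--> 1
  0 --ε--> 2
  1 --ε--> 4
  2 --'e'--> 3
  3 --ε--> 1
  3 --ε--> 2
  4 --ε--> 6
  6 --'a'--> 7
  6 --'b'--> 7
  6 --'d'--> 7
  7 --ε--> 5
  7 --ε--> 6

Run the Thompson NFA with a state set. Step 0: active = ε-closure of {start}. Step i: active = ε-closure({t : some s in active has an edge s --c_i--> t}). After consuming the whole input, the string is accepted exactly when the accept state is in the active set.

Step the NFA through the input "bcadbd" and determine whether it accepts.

start: ε-closure({0}) = {0,1,2,4,6}
'b' @ 1: {5,6,7}  [accepting]
'c' @ 2: {}  — dead — no transitions
rest 'adbd' ignored (set empty)
final: {}; accept 5 not in set

Answer: REJECT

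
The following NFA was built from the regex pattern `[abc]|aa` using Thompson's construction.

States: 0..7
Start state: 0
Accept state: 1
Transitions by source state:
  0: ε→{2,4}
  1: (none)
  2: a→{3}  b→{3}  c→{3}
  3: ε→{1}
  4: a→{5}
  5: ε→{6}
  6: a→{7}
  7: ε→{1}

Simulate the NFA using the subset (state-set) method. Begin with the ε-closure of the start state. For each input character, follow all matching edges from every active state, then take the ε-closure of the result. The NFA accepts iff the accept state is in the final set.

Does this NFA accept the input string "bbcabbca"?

start: ε-closure({0}) = {0,2,4}
'b' @ 1: {1,3}  (accept∈set)
'b' @ 2: {}  — no active states
rest 'cabbca' ignored (set empty)
final: {}; accept 1 not in set

Answer: REJECT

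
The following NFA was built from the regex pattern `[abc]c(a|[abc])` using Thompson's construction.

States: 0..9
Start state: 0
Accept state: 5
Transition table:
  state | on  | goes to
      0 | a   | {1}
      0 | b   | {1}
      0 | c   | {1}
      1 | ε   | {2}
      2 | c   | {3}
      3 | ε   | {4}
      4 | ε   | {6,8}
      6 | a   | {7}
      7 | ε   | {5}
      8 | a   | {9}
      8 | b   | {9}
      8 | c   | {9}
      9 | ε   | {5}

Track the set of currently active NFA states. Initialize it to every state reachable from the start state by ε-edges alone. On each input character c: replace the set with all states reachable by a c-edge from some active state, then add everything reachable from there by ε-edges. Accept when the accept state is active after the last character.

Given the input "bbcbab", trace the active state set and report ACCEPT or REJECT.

Answer: REJECT

Steps:
start: ε-closure({0}) = {0}
'b' @ 1: {1,2}
'b' @ 2: {}  — state set empty
rest 'cbab' ignored (set empty)
final: {}; accept 5 not in set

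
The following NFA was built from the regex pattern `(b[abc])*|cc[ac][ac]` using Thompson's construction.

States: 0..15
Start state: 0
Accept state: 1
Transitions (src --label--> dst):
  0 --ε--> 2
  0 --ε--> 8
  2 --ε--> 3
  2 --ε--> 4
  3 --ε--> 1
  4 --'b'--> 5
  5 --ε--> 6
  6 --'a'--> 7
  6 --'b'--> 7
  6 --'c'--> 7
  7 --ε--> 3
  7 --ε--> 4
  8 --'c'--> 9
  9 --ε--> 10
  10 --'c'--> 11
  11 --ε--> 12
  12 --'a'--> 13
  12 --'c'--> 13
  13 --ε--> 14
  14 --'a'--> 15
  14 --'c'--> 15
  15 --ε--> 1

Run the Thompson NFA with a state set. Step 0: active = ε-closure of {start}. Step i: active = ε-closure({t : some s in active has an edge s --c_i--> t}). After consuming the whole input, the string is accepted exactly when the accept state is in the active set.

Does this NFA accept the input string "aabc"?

Answer: REJECT

Derivation:
initial (ε-close {0}): {0,1,2,3,4,8}
'a' @ 1: {}  — dead — no transitions
rest 'abc' ignored (set empty)
end set {} — state 1 not in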